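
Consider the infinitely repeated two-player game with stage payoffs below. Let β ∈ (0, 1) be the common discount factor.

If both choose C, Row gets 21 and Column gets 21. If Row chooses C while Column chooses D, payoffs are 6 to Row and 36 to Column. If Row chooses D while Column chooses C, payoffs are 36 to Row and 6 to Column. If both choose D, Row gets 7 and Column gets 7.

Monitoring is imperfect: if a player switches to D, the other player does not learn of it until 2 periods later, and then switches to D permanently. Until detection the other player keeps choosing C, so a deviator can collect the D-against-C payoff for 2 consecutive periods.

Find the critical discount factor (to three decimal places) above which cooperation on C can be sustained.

0.719

A deviator earns 36 for 2 periods, then 7 forever; cooperating earns 21 forever. Multiplying the IC by (1−β):
21 ≥ 36(1−β^2) + 7β^2, so 29·β^2 ≥ 15 and β^2 ≥ 15/29.
β ≥ (15/29)^(1/2) ≈ 0.719.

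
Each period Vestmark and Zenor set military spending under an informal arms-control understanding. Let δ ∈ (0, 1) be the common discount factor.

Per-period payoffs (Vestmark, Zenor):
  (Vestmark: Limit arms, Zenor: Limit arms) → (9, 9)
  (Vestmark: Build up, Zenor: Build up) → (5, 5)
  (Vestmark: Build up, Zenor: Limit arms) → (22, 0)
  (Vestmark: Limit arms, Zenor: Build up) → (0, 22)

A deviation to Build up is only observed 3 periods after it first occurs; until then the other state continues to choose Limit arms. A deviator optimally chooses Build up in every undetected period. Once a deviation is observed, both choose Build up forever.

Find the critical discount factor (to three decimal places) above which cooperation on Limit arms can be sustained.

0.914

A deviator earns 22 for 3 periods, then 5 forever; cooperating earns 9 forever. Multiplying the IC by (1−δ):
9 ≥ 22(1−δ^3) + 5δ^3, so 17·δ^3 ≥ 13 and δ^3 ≥ 13/17.
δ ≥ (13/17)^(1/3) ≈ 0.914.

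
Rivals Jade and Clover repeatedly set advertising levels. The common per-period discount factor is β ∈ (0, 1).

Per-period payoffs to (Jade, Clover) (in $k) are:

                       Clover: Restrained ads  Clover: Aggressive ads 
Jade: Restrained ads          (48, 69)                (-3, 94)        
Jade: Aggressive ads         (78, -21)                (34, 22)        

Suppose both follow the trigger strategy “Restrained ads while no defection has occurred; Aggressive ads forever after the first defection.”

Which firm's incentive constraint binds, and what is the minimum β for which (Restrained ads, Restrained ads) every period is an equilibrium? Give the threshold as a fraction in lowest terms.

Jade; β ≥ 15/22

Jade's threshold: (78−48)/(78−34) = 15/22.
Clover's threshold: (94−69)/(94−22) = 25/72.
15/22 > 25/72, so Jade binds and β* = 15/22.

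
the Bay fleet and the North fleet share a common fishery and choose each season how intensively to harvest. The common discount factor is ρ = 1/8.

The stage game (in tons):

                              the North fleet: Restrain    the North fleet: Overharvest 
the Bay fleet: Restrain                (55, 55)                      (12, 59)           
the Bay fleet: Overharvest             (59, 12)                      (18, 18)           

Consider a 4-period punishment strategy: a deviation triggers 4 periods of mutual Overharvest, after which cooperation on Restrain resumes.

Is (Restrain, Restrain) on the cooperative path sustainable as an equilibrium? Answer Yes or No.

Comparing payoff streams over the 5 periods until play realigns: cooperate → 55(1+ρ+…+ρ^4); deviate → 59 + 18(ρ+…+ρ^4).
Cooperation is sustained iff (55−18)(ρ+…+ρ^4) ≥ 59−55.
ρ+…+ρ^4 = 1/8·(1−(1/8)^4)/(1−1/8) = 0.1428, and (59−55)/(55−18) = 0.1081.
0.1428 ≥ 0.1081, so cooperation is sustainable.

Yes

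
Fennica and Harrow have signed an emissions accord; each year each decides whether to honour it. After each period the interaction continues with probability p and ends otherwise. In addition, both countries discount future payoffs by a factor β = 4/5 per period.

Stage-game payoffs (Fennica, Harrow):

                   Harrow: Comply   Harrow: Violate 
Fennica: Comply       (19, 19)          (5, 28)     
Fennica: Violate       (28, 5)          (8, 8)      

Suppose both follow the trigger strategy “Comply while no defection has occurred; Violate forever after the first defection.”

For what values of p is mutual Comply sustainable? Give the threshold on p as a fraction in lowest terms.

With continuation probability p and discount β, the effective per-period discount factor is βp.
Grim-trigger IC: βp ≥ (28−19)/(28−8) = 9/20.
So p ≥ (9/20)/(4/5) = 9/16.

9/16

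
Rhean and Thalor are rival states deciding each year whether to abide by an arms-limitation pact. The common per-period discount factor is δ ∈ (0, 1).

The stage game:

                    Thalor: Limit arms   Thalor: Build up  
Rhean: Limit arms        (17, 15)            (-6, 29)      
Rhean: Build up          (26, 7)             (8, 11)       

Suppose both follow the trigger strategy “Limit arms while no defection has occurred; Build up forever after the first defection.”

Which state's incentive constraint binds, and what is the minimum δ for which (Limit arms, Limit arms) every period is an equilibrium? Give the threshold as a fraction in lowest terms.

Thalor; δ ≥ 7/9

Rhean's threshold: (26−17)/(26−8) = 1/2.
Thalor's threshold: (29−15)/(29−11) = 7/9.
1/2 < 7/9, so Thalor binds and δ* = 7/9.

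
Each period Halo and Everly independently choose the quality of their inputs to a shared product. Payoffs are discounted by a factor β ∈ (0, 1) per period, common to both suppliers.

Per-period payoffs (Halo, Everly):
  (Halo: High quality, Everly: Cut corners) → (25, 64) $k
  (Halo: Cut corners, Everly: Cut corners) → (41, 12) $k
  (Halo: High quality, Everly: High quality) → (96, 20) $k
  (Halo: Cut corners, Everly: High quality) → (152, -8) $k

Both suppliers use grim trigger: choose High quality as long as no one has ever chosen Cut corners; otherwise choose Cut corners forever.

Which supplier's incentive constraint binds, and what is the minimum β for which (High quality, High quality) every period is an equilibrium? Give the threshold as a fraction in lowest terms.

Halo's threshold: (152−96)/(152−41) = 56/111.
Everly's threshold: (64−20)/(64−12) = 11/13.
56/111 < 11/13, so Everly binds and β* = 11/13.

Everly; β ≥ 11/13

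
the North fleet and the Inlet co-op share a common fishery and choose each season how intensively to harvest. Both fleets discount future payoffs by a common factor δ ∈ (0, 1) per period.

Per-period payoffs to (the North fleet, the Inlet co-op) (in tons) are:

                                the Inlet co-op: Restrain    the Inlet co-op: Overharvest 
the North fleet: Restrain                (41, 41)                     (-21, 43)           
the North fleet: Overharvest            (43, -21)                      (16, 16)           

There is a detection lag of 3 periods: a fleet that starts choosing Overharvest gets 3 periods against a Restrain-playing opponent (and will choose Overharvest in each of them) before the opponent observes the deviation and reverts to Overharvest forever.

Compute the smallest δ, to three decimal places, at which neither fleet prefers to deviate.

0.420

Deviating for the 3 undetected periods gains 43−41 = 2 per period over cooperation, then loses 41−16 = 25 per period forever once punishment starts.
Gain: 2(1 + δ + … + δ^2); loss: 25·δ^3/(1−δ).
No profitable deviation ⇔ 2(1−δ^3) ≤ 25·δ^3, i.e. δ^3 ≥ 2/(2+25) = 2/27.
Hence δ ≥ (2/27)^(1/3) ≈ 0.420.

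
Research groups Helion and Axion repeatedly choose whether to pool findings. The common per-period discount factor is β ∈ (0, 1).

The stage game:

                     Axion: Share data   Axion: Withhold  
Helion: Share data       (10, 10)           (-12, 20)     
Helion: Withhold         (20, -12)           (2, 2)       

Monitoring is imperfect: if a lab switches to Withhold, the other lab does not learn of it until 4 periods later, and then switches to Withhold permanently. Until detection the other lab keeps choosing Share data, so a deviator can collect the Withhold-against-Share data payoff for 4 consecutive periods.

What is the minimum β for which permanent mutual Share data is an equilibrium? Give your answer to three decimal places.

The best deviation is to choose Withhold for all 4 undetected periods, earning 20 each, then 2 forever once detected.
Deviation value: 20(1−β^4)/(1−β) + 2β^4/(1−β); cooperation value: 10/(1−β).
IC: 10 ≥ 20(1−β^4) + 2β^4 = 20 − 18β^4.
So β^4 ≥ 10/18 = 5/9, giving β ≥ (5/9)^(1/4) ≈ 0.863.

0.863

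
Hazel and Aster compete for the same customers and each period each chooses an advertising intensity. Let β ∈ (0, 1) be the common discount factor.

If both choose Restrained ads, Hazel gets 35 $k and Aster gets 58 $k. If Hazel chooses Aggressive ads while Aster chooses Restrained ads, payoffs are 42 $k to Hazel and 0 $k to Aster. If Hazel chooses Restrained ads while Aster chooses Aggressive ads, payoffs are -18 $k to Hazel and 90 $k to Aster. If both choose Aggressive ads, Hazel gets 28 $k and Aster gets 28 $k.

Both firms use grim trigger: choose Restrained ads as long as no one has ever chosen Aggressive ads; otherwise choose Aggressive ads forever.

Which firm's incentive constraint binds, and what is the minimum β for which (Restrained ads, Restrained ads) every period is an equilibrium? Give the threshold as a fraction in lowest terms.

Aster; β ≥ 16/31

Hazel: cooperation gives 35 each period; deviation gives 42 once then 28 forever.
  35/(1−β) ≥ 42 + 28β/(1−β) ⇒ β ≥ 7/14 = 1/2.
Aster: cooperation gives 58 each period; deviation gives 90 once then 28 forever.
  β ≥ 32/62 = 16/31.
Both must hold, so the binding constraint is Aster's: β ≥ 16/31.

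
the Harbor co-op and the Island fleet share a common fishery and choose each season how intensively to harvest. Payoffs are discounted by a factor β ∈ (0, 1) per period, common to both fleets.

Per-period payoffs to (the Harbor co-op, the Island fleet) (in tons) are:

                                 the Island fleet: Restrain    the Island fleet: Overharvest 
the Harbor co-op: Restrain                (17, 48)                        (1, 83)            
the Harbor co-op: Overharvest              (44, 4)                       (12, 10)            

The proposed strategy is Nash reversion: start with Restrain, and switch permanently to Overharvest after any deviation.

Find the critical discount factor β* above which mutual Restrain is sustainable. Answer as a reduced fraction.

the Harbor co-op's threshold: (44−17)/(44−12) = 27/32.
the Island fleet's threshold: (83−48)/(83−10) = 35/73.
27/32 > 35/73, so the Harbor co-op binds and β* = 27/32.

27/32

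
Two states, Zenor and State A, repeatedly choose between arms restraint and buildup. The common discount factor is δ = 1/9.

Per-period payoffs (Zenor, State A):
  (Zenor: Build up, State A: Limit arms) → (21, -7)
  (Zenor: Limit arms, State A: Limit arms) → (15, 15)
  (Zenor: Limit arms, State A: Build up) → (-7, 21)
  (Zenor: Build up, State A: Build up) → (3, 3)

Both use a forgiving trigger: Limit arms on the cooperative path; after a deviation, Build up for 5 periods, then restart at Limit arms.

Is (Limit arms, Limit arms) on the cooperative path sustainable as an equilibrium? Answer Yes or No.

No

Comparing payoff streams over the 6 periods until play realigns: cooperate → 15(1+δ+…+δ^5); deviate → 21 + 3(δ+…+δ^5).
Cooperation is sustained iff (15−3)(δ+…+δ^5) ≥ 21−15.
δ+…+δ^5 = 1/9·(1−(1/9)^5)/(1−1/9) = 0.1250, and (21−15)/(15−3) = 0.5000.
0.1250 < 0.5000, so cooperation is not sustainable.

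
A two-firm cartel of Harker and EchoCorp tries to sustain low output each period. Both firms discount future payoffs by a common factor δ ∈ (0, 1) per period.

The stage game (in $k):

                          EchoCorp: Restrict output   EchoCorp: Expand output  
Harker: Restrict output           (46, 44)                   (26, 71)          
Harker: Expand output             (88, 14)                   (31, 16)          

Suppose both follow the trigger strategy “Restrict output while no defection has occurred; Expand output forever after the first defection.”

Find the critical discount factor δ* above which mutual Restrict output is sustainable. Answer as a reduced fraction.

14/19

Harker's threshold: (88−46)/(88−31) = 14/19.
EchoCorp's threshold: (71−44)/(71−16) = 27/55.
14/19 > 27/55, so Harker binds and δ* = 14/19.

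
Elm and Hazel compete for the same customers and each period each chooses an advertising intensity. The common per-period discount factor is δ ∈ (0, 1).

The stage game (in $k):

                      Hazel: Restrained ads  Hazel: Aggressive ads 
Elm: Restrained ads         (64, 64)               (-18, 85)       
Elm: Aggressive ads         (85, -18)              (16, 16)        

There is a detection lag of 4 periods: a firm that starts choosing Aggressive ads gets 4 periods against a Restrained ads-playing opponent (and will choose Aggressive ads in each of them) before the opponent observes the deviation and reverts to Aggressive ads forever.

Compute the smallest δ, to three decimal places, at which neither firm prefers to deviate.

A deviator earns 85 for 4 periods, then 16 forever; cooperating earns 64 forever. Multiplying the IC by (1−δ):
64 ≥ 85(1−δ^4) + 16δ^4, so 69·δ^4 ≥ 21 and δ^4 ≥ 7/23.
δ ≥ (7/23)^(1/4) ≈ 0.743.

0.743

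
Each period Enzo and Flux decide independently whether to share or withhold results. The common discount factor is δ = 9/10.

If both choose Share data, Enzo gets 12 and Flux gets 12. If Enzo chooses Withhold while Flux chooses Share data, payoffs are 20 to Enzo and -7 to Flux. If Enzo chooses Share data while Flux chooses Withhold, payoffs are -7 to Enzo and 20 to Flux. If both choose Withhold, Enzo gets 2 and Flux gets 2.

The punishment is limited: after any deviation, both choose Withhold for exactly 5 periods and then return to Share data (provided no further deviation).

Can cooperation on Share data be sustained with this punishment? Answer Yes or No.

A one-shot deviation gives 20 now, then 2 for 5 periods, then back to 12.
Gain from deviating: (20−12) today; loss: (12−2) in each of the next 5 periods.
No-deviation condition: (12−2)(δ+…+δ^5) ≥ 20−12, i.e. δ+…+δ^5 ≥ 4/5.
At δ = 9/10: δ+…+δ^5 = 3.6856 ≥ 0.8000.
So cooperation is sustainable.

Yes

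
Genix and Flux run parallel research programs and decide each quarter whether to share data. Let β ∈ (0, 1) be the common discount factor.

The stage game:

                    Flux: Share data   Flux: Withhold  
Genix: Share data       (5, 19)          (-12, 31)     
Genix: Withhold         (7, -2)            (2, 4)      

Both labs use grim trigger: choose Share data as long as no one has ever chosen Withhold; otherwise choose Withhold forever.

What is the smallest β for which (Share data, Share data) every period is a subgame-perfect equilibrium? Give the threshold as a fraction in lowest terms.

4/9

For Genix: deviation gain 7−5 = 2, per-period punishment loss 5−2 = 3. IC gives β ≥ 2/5.
For Flux: gain 12, loss 15 per period, so β ≥ 12/27 = 4/9.
The tighter constraint is Flux's, so cooperation needs β ≥ 4/9.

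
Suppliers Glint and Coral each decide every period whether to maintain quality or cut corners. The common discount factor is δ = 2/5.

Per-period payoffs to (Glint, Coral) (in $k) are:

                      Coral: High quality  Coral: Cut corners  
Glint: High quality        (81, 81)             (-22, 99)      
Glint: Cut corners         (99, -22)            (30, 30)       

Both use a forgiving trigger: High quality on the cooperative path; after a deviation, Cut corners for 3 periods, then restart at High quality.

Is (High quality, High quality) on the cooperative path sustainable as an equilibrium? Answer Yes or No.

IC: δ+…+δ^3 ≥ (99−81)/(81−30) = 6/17.
At δ = 2/5: partial sum = 0.6240 ≥ 0.3529. Cooperation sustainable.

Yes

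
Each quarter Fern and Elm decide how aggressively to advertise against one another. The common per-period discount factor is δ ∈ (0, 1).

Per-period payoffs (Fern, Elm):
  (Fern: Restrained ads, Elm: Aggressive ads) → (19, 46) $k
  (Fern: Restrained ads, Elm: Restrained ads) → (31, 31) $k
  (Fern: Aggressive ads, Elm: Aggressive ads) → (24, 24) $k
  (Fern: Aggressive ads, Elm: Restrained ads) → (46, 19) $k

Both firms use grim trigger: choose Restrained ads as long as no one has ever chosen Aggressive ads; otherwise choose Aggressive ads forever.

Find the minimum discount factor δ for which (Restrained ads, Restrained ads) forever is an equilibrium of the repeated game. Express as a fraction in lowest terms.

31/(1−δ) ≥ 46 + 24δ/(1−δ)
31 ≥ 46 − 22δ
δ ≥ 15/22.

15/22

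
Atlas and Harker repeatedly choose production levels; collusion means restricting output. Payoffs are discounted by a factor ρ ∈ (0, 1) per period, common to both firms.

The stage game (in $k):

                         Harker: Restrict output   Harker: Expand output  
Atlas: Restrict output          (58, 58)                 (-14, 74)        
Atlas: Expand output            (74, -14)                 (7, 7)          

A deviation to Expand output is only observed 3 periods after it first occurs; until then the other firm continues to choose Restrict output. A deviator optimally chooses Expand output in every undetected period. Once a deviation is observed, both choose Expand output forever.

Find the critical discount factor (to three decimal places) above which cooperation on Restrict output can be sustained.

Deviating for the 3 undetected periods gains 74−58 = 16 per period over cooperation, then loses 58−7 = 51 per period forever once punishment starts.
Gain: 16(1 + ρ + … + ρ^2); loss: 51·ρ^3/(1−ρ).
No profitable deviation ⇔ 16(1−ρ^3) ≤ 51·ρ^3, i.e. ρ^3 ≥ 16/(16+51) = 16/67.
Hence ρ ≥ (16/67)^(1/3) ≈ 0.620.

0.620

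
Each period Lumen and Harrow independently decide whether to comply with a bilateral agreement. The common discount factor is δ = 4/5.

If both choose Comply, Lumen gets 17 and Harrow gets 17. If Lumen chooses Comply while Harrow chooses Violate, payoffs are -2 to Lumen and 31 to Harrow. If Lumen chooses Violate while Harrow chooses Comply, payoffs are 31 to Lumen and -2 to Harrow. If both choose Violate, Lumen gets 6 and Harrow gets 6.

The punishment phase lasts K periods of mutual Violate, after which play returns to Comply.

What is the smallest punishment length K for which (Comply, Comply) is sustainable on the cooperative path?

2

IC: δ(1−δ^K)/(1−δ) ≥ (31−17)/(17−6) = 14/11.
With δ = 4/5: need 1 − δ^K ≥ 14/11·(1−4/5)/(4/5), i.e. δ^K ≤ 0.6818.
Since (4/5)^1 = 0.8000 and (4/5)^2 = 0.6400, the smallest such K is 2.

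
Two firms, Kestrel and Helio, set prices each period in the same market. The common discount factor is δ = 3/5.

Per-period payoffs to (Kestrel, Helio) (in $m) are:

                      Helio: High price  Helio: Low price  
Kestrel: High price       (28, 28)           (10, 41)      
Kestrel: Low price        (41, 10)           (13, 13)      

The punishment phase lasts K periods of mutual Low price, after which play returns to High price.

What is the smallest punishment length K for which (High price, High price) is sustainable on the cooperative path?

2

IC: δ(1−δ^K)/(1−δ) ≥ (41−28)/(28−13) = 13/15.
With δ = 3/5: need 1 − δ^K ≥ 13/15·(1−3/5)/(3/5), i.e. δ^K ≤ 0.4222.
Since (3/5)^1 = 0.6000 and (3/5)^2 = 0.3600, the smallest such K is 2.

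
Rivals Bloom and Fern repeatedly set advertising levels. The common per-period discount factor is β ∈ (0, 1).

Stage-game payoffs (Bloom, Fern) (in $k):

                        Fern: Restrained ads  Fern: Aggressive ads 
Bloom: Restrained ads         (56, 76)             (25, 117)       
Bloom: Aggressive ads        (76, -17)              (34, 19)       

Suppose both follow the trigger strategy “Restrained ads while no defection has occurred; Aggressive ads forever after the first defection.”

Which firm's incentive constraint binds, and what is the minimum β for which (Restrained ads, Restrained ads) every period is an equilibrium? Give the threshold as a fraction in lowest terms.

Bloom: cooperation gives 56 each period; deviation gives 76 once then 34 forever.
  56/(1−β) ≥ 76 + 34β/(1−β) ⇒ β ≥ 20/42 = 10/21.
Fern: cooperation gives 76 each period; deviation gives 117 once then 19 forever.
  β ≥ 41/98.
Both must hold, so the binding constraint is Bloom's: β ≥ 10/21.

Bloom; β ≥ 10/21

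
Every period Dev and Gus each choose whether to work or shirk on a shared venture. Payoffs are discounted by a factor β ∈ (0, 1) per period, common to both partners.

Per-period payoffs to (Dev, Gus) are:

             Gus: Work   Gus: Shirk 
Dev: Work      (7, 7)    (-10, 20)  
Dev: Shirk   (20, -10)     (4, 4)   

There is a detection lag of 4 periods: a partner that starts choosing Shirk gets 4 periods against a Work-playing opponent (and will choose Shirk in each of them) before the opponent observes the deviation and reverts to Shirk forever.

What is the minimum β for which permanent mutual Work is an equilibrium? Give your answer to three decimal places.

0.949

A deviator earns 20 for 4 periods, then 4 forever; cooperating earns 7 forever. Multiplying the IC by (1−β):
7 ≥ 20(1−β^4) + 4β^4, so 16·β^4 ≥ 13 and β^4 ≥ 13/16.
β ≥ (13/16)^(1/4) ≈ 0.949.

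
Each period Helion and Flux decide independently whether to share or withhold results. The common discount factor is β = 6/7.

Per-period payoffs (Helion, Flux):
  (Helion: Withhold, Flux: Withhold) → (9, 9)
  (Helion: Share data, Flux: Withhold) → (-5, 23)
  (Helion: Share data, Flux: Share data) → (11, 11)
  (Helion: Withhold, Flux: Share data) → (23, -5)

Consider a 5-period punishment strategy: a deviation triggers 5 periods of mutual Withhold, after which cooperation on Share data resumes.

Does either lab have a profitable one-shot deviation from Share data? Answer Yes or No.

IC: β+…+β^5 ≥ (23−11)/(11−9) = 6.
At β = 6/7: partial sum = 3.2240 < 6.0000. Cooperation not sustainable.

Yes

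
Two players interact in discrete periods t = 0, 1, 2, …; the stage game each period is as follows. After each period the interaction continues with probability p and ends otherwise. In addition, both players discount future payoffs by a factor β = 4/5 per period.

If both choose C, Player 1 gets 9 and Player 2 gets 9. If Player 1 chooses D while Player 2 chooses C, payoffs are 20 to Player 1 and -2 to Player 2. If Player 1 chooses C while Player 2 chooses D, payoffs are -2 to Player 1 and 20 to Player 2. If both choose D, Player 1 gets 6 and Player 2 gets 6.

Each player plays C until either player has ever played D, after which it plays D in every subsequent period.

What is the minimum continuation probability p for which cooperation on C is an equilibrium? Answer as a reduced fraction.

55/56

With continuation probability p and discount β, the effective per-period discount factor is βp.
Grim-trigger IC: βp ≥ (20−9)/(20−6) = 11/14.
So p ≥ (11/14)/(4/5) = 55/56.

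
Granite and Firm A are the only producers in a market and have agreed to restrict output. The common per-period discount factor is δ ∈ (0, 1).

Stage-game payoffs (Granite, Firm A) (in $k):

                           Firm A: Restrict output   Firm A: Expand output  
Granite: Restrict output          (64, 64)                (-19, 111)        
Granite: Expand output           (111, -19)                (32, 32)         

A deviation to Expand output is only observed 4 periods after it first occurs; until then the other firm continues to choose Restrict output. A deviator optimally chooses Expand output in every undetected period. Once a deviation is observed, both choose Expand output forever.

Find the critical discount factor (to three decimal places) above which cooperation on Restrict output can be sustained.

The best deviation is to choose Expand output for all 4 undetected periods, earning 111 each, then 32 forever once detected.
Deviation value: 111(1−δ^4)/(1−δ) + 32δ^4/(1−δ); cooperation value: 64/(1−δ).
IC: 64 ≥ 111(1−δ^4) + 32δ^4 = 111 − 79δ^4.
So δ^4 ≥ 47/79, giving δ ≥ (47/79)^(1/4) ≈ 0.878.

0.878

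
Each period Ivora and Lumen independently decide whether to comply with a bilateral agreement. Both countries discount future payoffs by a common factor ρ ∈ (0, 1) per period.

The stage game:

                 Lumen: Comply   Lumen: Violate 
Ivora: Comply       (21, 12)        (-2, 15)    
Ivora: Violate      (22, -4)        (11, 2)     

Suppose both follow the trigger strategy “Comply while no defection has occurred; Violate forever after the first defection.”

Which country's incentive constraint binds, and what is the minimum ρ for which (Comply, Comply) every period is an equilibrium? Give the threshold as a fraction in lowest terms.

Ivora's threshold: (22−21)/(22−11) = 1/11.
Lumen's threshold: (15−12)/(15−2) = 3/13.
1/11 < 3/13, so Lumen binds and ρ* = 3/13.

Lumen; ρ ≥ 3/13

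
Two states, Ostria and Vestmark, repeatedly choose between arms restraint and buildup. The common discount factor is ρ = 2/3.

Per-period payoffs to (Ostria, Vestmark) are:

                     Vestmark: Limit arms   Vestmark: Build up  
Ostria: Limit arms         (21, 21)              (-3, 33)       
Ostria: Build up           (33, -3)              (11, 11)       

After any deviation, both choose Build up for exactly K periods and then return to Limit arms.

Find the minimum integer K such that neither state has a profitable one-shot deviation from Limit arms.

IC: ρ(1−ρ^K)/(1−ρ) ≥ (33−21)/(21−11) = 6/5.
With ρ = 2/3: need 1 − ρ^K ≥ 6/5·(1−2/3)/(2/3), i.e. ρ^K ≤ 0.4000.
Since (2/3)^2 = 0.4444 and (2/3)^3 = 0.2963, the smallest such K is 3.

3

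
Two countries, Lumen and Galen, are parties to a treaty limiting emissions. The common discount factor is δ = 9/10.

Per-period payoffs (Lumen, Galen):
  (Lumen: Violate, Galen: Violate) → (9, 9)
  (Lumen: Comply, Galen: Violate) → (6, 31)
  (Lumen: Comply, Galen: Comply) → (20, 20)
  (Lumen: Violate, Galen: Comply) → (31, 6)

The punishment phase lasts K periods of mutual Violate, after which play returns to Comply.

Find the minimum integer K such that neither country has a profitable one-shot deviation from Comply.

Need Σ_{k=1}^{K} δ^k ≥ (31−20)/(20−9) = 1.0000 at δ = 9/10.
At K = 1 the sum is 0.9000 < 1.0000; at K = 2 it is 1.7100 ≥ 1.0000.
So the minimum punishment length is K = 2.

2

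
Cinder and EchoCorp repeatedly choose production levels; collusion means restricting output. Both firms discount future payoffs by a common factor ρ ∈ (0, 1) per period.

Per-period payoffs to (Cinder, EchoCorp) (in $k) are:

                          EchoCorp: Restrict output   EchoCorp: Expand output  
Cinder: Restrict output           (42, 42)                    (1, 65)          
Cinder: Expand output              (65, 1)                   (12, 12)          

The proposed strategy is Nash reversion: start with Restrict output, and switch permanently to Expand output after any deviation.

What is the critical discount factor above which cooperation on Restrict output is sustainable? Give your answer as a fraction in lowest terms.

Cooperation forever yields 42 each period: 42/(1−ρ).
Deviating yields 65 once, then 12 forever: 65 + 12ρ/(1−ρ).
No profitable deviation requires 42/(1−ρ) ≥ 65 + 12ρ/(1−ρ).
Multiplying by (1−ρ): 42 ≥ 65(1−ρ) + 12ρ = 65 − 53ρ.
So 53ρ ≥ 23, i.e. ρ ≥ 23/53.

23/53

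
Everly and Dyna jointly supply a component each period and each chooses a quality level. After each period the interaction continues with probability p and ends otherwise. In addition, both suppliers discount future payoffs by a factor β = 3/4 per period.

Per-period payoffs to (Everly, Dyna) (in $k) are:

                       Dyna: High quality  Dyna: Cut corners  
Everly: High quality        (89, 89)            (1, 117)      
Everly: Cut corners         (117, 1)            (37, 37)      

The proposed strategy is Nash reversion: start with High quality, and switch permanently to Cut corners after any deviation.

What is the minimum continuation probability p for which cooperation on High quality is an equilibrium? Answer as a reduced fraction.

7/15

Expected continuation weight on next period's payoff is β·p = 3/4·p, which plays the role of the discount factor.
Cooperation requires 3/4·p ≥ (117−89)/(117−37) = 7/20, hence p ≥ 7/15.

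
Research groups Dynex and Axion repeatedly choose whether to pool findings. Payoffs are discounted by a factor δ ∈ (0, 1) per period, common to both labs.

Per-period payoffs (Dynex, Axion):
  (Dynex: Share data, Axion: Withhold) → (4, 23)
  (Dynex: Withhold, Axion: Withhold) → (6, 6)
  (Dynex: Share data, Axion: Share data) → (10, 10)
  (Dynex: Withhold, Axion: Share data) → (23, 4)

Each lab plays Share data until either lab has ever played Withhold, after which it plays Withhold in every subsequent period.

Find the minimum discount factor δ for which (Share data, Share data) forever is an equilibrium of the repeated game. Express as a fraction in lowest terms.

13/17

10/(1−δ) ≥ 23 + 6δ/(1−δ)
10 ≥ 23 − 17δ
δ ≥ 13/17.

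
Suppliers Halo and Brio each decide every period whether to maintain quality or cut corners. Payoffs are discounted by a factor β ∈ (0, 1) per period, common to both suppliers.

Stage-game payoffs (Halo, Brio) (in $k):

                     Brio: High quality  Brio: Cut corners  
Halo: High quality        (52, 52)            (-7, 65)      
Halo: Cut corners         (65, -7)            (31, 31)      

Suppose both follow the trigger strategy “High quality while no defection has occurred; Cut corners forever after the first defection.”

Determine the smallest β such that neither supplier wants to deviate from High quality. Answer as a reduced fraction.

Cooperation forever yields 52 each period: 52/(1−β).
Deviating yields 65 once, then 31 forever: 65 + 31β/(1−β).
No profitable deviation requires 52/(1−β) ≥ 65 + 31β/(1−β).
Multiplying by (1−β): 52 ≥ 65(1−β) + 31β = 65 − 34β.
So 34β ≥ 13, i.e. β ≥ 13/34.

13/34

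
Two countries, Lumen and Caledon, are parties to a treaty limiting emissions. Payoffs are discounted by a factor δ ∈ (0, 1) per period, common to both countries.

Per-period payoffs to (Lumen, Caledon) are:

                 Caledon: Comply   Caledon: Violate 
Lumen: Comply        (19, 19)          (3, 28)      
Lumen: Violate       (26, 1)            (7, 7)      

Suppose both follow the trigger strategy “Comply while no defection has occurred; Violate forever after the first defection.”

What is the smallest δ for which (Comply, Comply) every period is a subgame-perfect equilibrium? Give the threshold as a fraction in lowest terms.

Lumen: cooperation gives 19 each period; deviation gives 26 once then 7 forever.
  19/(1−δ) ≥ 26 + 7δ/(1−δ) ⇒ δ ≥ 7/19.
Caledon: cooperation gives 19 each period; deviation gives 28 once then 7 forever.
  δ ≥ 9/21 = 3/7.
Both must hold, so the binding constraint is Caledon's: δ ≥ 3/7.

3/7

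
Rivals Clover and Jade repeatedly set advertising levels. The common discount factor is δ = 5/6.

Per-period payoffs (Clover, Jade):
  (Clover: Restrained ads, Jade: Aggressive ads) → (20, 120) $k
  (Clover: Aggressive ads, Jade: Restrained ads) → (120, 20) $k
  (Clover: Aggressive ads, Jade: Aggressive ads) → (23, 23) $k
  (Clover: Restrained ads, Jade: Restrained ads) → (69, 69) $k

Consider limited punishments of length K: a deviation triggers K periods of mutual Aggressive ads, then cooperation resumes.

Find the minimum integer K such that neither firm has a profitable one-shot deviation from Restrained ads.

2

No profitable deviation requires (69−23)(δ+…+δ^K) ≥ 120−69, i.e. δ+…+δ^K ≥ 51/46 ≈ 1.1087.
With δ = 5/6, the partial sums are K=1: 0.8333, K=2: 1.5278.
K = 2 is the first length at which the sum reaches 1.1087.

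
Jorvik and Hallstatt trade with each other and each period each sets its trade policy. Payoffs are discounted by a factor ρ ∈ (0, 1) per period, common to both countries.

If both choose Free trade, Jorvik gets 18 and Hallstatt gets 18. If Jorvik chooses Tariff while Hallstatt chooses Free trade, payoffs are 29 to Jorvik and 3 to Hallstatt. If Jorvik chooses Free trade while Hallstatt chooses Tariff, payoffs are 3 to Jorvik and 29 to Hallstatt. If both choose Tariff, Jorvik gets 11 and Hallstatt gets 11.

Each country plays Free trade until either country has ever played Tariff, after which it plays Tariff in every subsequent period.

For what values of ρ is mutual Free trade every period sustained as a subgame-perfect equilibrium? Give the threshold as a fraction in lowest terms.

11/18

Cooperation forever yields 18 each period: 18/(1−ρ).
Deviating yields 29 once, then 11 forever: 29 + 11ρ/(1−ρ).
No profitable deviation requires 18/(1−ρ) ≥ 29 + 11ρ/(1−ρ).
Multiplying by (1−ρ): 18 ≥ 29(1−ρ) + 11ρ = 29 − 18ρ.
So 18ρ ≥ 11, i.e. ρ ≥ 11/18.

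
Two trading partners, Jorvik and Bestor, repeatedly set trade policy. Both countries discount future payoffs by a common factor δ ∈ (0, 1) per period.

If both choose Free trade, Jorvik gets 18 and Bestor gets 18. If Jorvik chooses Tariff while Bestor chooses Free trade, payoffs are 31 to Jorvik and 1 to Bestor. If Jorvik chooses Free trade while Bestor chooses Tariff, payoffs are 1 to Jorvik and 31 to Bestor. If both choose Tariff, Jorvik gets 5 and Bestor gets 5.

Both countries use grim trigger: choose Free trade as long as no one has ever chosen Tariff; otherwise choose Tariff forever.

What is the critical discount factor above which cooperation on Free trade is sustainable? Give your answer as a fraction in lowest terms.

One-period gain from deviating is 31 − 18 = 13. The loss is 18 − 5 = 13 in every subsequent period, with present value 13·δ/(1−δ).
Deviation is unprofitable when 13·δ/(1−δ) ≥ 13, i.e. δ/(1−δ) ≥ 1.
Equivalently δ ≥ 13/(13+13) = 1/2.

1/2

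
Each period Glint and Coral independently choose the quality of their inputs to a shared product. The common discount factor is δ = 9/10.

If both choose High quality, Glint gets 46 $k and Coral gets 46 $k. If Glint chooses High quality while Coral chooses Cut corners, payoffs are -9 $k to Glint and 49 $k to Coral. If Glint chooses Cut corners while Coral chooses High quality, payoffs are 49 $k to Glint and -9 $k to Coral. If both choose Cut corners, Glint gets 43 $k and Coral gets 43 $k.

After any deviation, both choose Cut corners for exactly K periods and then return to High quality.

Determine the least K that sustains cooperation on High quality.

2

No profitable deviation requires (46−43)(δ+…+δ^K) ≥ 49−46, i.e. δ+…+δ^K ≥ 1 ≈ 1.0000.
With δ = 9/10, the partial sums are K=1: 0.9000, K=2: 1.7100.
K = 2 is the first length at which the sum reaches 1.0000.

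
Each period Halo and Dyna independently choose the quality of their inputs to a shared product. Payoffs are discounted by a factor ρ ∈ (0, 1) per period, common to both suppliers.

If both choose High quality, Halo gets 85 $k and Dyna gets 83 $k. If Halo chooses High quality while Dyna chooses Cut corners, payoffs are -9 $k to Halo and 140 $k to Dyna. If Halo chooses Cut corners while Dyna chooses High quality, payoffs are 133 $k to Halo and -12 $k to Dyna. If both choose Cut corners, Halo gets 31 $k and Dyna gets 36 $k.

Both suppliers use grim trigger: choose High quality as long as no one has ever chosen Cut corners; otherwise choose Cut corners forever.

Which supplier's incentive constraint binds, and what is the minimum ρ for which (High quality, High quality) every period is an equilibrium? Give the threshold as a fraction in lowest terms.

Halo's threshold: (133−85)/(133−31) = 8/17.
Dyna's threshold: (140−83)/(140−36) = 57/104.
8/17 < 57/104, so Dyna binds and ρ* = 57/104.

Dyna; ρ ≥ 57/104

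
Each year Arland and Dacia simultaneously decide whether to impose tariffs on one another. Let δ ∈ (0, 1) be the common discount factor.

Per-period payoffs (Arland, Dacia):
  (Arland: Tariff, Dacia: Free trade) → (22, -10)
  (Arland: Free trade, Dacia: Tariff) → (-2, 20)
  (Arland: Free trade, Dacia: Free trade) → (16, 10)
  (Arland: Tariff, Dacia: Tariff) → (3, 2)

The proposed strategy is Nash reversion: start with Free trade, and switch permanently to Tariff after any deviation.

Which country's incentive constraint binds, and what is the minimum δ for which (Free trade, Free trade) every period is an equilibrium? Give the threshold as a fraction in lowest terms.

Dacia; δ ≥ 5/9

Arland: cooperation gives 16 each period; deviation gives 22 once then 3 forever.
  16/(1−δ) ≥ 22 + 3δ/(1−δ) ⇒ δ ≥ 6/19.
Dacia: cooperation gives 10 each period; deviation gives 20 once then 2 forever.
  δ ≥ 10/18 = 5/9.
Both must hold, so the binding constraint is Dacia's: δ ≥ 5/9.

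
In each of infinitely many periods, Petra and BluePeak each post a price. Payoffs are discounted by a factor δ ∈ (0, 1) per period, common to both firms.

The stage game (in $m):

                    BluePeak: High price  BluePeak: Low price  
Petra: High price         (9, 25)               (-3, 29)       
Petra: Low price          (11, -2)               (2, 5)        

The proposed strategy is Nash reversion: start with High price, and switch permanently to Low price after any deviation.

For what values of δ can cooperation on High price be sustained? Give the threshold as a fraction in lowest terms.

2/9

For Petra: deviation gain 11−9 = 2, per-period punishment loss 9−2 = 7. IC gives δ ≥ 2/9.
For BluePeak: gain 4, loss 20 per period, so δ ≥ 4/24 = 1/6.
The tighter constraint is Petra's, so cooperation needs δ ≥ 2/9.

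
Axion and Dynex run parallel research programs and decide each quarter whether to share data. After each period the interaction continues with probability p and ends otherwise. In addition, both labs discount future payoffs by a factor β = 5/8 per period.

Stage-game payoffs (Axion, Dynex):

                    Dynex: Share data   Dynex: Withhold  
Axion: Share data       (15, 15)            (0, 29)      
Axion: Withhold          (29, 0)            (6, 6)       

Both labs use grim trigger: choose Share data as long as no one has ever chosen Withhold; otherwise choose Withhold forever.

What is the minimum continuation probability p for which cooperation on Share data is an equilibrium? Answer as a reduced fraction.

With continuation probability p and discount β, the effective per-period discount factor is βp.
Grim-trigger IC: βp ≥ (29−15)/(29−6) = 14/23.
So p ≥ (14/23)/(5/8) = 112/115.

112/115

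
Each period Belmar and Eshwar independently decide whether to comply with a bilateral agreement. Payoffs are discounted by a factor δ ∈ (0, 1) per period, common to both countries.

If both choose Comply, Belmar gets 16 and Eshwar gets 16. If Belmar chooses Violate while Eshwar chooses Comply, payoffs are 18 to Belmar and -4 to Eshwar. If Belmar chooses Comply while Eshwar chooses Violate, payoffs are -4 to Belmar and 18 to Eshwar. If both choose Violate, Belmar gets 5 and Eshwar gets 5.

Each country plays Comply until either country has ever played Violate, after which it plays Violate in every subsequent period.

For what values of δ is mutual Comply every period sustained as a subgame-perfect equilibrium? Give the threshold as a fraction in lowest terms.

2/13

16/(1−δ) ≥ 18 + 5δ/(1−δ)
16 ≥ 18 − 13δ
δ ≥ 2/13.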